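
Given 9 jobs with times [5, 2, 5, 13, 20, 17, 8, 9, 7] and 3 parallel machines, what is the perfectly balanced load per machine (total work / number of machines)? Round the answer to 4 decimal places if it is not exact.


Total processing time = 5 + 2 + 5 + 13 + 20 + 17 + 8 + 9 + 7 = 86
Number of machines = 3
Ideal balanced load = 86 / 3 = 28.6667

28.6667


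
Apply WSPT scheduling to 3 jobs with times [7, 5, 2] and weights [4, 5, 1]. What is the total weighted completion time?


Compute p/w ratios and sort ascending (WSPT): [(5, 5), (7, 4), (2, 1)]
Compute weighted completion times:
  Job (p=5,w=5): C=5, w*C=5*5=25
  Job (p=7,w=4): C=12, w*C=4*12=48
  Job (p=2,w=1): C=14, w*C=1*14=14
Total weighted completion time = 87

87


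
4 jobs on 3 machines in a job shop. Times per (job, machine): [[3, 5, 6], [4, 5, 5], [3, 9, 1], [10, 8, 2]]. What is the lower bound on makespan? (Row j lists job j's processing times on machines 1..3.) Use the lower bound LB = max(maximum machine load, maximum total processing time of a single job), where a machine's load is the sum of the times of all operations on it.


Machine loads:
  Machine 1: 3 + 4 + 3 + 10 = 20
  Machine 2: 5 + 5 + 9 + 8 = 27
  Machine 3: 6 + 5 + 1 + 2 = 14
Max machine load = 27
Job totals:
  Job 1: 14
  Job 2: 14
  Job 3: 13
  Job 4: 20
Max job total = 20
Lower bound = max(27, 20) = 27

27


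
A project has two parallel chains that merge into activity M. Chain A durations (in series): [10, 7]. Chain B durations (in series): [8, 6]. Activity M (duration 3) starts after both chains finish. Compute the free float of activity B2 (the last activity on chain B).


ES(B2) = sum of predecessors on chain B = 8
EF(B2) = ES + duration = 8 + 6 = 14
Successor of B2 is M. ES(M) = max(sum(A), sum(B)) = max(17, 14) = 17
Free float = ES(successor) - EF(current) = 17 - 14 = 3

3


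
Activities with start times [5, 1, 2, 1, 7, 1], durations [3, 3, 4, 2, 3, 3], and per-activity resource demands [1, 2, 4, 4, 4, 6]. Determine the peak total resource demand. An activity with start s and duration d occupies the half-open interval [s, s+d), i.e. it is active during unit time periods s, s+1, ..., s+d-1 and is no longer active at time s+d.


Each activity i is active on [start_i, start_i + duration_i).
Compute total resource usage per time slot:
  t=0: active resources = [], total = 0
  t=1: active resources = [2, 4, 6], total = 12
  t=2: active resources = [2, 4, 4, 6], total = 16
  t=3: active resources = [2, 4, 6], total = 12
  t=4: active resources = [4], total = 4
  t=5: active resources = [1, 4], total = 5
  t=6: active resources = [1], total = 1
  t=7: active resources = [1, 4], total = 5
  t=8: active resources = [4], total = 4
  t=9: active resources = [4], total = 4
Peak resource demand = 16

16


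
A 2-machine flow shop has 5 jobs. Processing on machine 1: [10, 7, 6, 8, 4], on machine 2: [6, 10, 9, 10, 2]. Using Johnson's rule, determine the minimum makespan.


Apply Johnson's rule:
  Group 1 (a <= b): [(3, 6, 9), (2, 7, 10), (4, 8, 10)]
  Group 2 (a > b): [(1, 10, 6), (5, 4, 2)]
Optimal job order: [3, 2, 4, 1, 5]
Schedule:
  Job 3: M1 done at 6, M2 done at 15
  Job 2: M1 done at 13, M2 done at 25
  Job 4: M1 done at 21, M2 done at 35
  Job 1: M1 done at 31, M2 done at 41
  Job 5: M1 done at 35, M2 done at 43
Makespan = 43

43


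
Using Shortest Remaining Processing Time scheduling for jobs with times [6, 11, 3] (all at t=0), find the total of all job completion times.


Since all jobs arrive at t=0, SRPT equals SPT ordering.
SPT order: [3, 6, 11]
Completion times:
  Job 1: p=3, C=3
  Job 2: p=6, C=9
  Job 3: p=11, C=20
Total completion time = 3 + 9 + 20 = 32

32


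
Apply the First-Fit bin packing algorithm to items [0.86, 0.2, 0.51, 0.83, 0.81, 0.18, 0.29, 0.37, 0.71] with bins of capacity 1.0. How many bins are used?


Place items sequentially using First-Fit:
  Item 0.86 -> new Bin 1
  Item 0.2 -> new Bin 2
  Item 0.51 -> Bin 2 (now 0.71)
  Item 0.83 -> new Bin 3
  Item 0.81 -> new Bin 4
  Item 0.18 -> Bin 2 (now 0.89)
  Item 0.29 -> new Bin 5
  Item 0.37 -> Bin 5 (now 0.66)
  Item 0.71 -> new Bin 6
Total bins used = 6

6


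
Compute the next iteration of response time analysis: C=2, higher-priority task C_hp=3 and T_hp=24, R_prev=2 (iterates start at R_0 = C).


R_next = C + ceil(R_prev / T_hp) * C_hp
ceil(2 / 24) = ceil(0.0833) = 1
Interference = 1 * 3 = 3
R_next = 2 + 3 = 5

5


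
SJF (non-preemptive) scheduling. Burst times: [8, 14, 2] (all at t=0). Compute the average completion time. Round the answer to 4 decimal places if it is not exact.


SJF order (ascending): [2, 8, 14]
Completion times:
  Job 1: burst=2, C=2
  Job 2: burst=8, C=10
  Job 3: burst=14, C=24
Average completion = 36/3 = 12.0

12.0


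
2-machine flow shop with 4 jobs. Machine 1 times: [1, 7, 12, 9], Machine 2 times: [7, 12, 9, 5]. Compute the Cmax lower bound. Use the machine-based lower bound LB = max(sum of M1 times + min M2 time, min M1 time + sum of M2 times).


LB1 = sum(M1 times) + min(M2 times) = 29 + 5 = 34
LB2 = min(M1 times) + sum(M2 times) = 1 + 33 = 34
Lower bound = max(LB1, LB2) = max(34, 34) = 34

34


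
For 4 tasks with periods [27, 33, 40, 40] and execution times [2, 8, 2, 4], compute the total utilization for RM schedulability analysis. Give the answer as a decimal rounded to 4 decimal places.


Compute individual utilizations (exact fractions):
  Task 1: C/T = 2/27 (approx. 0.0741)
  Task 2: C/T = 8/33 (approx. 0.2424)
  Task 3: C/T = 2/40 = 1/20 (approx. 0.05)
  Task 4: C/T = 4/40 = 1/10 (approx. 0.1)
Total utilization U = 2/27 + 8/33 + 1/20 + 1/10 = 2771/5940
Rounded to 4 decimal places: U = 0.4665
RM (Liu & Layland) bound for 4 tasks = 0.756828; compare with U = 2771/5940 (approx. 0.466498)
U <= bound, so schedulable by RM sufficient condition.

0.4665


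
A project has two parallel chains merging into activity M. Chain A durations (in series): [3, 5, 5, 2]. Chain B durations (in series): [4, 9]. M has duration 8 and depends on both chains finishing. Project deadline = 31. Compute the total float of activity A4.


Forward pass: ES(A4) = sum of predecessors on chain A = 13
EF = ES + duration = 13 + 2 = 15
Backward pass: LF(M) = deadline = 31; LS(M) = 31 - 8 = 23
LF(A4) = LS(M) - sum(successors on chain A) = 23 - 0 = 23
LS = LF - duration = 23 - 2 = 21
Total float = LS - ES = 21 - 13 = 8

8


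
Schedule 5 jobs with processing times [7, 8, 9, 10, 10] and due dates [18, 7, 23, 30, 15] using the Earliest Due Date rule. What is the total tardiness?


Sort by due date (EDD order): [(8, 7), (10, 15), (7, 18), (9, 23), (10, 30)]
Compute completion times and tardiness:
  Job 1: p=8, d=7, C=8, tardiness=max(0,8-7)=1
  Job 2: p=10, d=15, C=18, tardiness=max(0,18-15)=3
  Job 3: p=7, d=18, C=25, tardiness=max(0,25-18)=7
  Job 4: p=9, d=23, C=34, tardiness=max(0,34-23)=11
  Job 5: p=10, d=30, C=44, tardiness=max(0,44-30)=14
Total tardiness = 36

36


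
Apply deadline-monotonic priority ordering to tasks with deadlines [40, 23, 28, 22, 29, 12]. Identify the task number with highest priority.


Sort tasks by relative deadline (ascending):
  Task 6: deadline = 12
  Task 4: deadline = 22
  Task 2: deadline = 23
  Task 3: deadline = 28
  Task 5: deadline = 29
  Task 1: deadline = 40
Priority order (highest first): [6, 4, 2, 3, 5, 1]
Highest priority task = 6

6


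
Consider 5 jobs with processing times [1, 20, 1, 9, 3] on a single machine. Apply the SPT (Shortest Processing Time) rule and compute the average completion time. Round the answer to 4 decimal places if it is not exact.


Sort jobs by processing time (SPT order): [1, 1, 3, 9, 20]
Compute completion times sequentially:
  Job 1: processing = 1, completes at 1
  Job 2: processing = 1, completes at 2
  Job 3: processing = 3, completes at 5
  Job 4: processing = 9, completes at 14
  Job 5: processing = 20, completes at 34
Sum of completion times = 56
Average completion time = 56/5 = 11.2

11.2


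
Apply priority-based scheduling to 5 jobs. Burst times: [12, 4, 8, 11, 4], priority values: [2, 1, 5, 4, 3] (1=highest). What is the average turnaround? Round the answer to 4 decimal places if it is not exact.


Sort by priority (ascending = highest first):
Order: [(1, 4), (2, 12), (3, 4), (4, 11), (5, 8)]
Completion times:
  Priority 1, burst=4, C=4
  Priority 2, burst=12, C=16
  Priority 3, burst=4, C=20
  Priority 4, burst=11, C=31
  Priority 5, burst=8, C=39
Average turnaround = 110/5 = 22.0

22.0


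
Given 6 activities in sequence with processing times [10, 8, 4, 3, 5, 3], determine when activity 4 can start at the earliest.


Activity 4 starts after activities 1 through 3 complete.
Predecessor durations: [10, 8, 4]
ES = 10 + 8 + 4 = 22

22


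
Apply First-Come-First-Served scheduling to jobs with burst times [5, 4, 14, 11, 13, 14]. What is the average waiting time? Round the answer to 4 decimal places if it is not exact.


FCFS order (as given): [5, 4, 14, 11, 13, 14]
Waiting times:
  Job 1: wait = 0
  Job 2: wait = 5
  Job 3: wait = 9
  Job 4: wait = 23
  Job 5: wait = 34
  Job 6: wait = 47
Sum of waiting times = 118
Average waiting time = 118/6 = 19.6667

19.6667


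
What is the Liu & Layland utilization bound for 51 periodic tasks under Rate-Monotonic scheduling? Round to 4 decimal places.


Compute 2^(1/51) = 1.0136839003
Subtract 1: 1.0136839003 - 1 = 0.0136839003
Multiply by n: 51 * 0.0136839003 = 0.6978789153
Round to 4 dp: 0.6979

0.6979


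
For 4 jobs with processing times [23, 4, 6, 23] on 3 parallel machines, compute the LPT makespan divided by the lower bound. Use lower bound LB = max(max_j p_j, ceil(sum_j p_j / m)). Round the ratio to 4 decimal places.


LPT order: [23, 23, 6, 4]
Machine loads after assignment: [23, 23, 10]
LPT makespan = 23
Lower bound = max(max_job, ceil(total/3)) = max(23, 19) = 23
Ratio = 23 / 23 = 1.0

1.0


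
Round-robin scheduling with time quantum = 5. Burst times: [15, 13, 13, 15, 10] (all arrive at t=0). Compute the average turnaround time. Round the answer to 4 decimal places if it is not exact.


Time quantum = 5
Execution trace:
  J1 runs 5 units, time = 5
  J2 runs 5 units, time = 10
  J3 runs 5 units, time = 15
  J4 runs 5 units, time = 20
  J5 runs 5 units, time = 25
  J1 runs 5 units, time = 30
  J2 runs 5 units, time = 35
  J3 runs 5 units, time = 40
  J4 runs 5 units, time = 45
  J5 runs 5 units, time = 50
  J1 runs 5 units, time = 55
  J2 runs 3 units, time = 58
  J3 runs 3 units, time = 61
  J4 runs 5 units, time = 66
Finish times: [55, 58, 61, 66, 50]
Average turnaround = 290/5 = 58.0

58.0


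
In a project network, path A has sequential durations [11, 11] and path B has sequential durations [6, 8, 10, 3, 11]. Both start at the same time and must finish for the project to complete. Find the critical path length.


Path A total = 11 + 11 = 22
Path B total = 6 + 8 + 10 + 3 + 11 = 38
Critical path = longest path = max(22, 38) = 38

38


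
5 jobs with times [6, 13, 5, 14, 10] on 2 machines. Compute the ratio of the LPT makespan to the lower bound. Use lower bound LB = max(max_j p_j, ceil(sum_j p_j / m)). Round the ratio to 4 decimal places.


LPT order: [14, 13, 10, 6, 5]
Machine loads after assignment: [25, 23]
LPT makespan = 25
Lower bound = max(max_job, ceil(total/2)) = max(14, 24) = 24
Ratio = 25 / 24 = 1.0417

1.0417


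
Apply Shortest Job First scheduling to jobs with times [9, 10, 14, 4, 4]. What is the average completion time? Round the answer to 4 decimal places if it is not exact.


SJF order (ascending): [4, 4, 9, 10, 14]
Completion times:
  Job 1: burst=4, C=4
  Job 2: burst=4, C=8
  Job 3: burst=9, C=17
  Job 4: burst=10, C=27
  Job 5: burst=14, C=41
Average completion = 97/5 = 19.4

19.4


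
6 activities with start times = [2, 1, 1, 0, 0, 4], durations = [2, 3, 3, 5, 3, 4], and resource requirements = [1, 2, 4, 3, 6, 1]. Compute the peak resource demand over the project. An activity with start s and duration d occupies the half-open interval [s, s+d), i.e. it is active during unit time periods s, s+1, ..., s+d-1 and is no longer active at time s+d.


Each activity i is active on [start_i, start_i + duration_i).
Compute total resource usage per time slot:
  t=0: active resources = [3, 6], total = 9
  t=1: active resources = [2, 4, 3, 6], total = 15
  t=2: active resources = [1, 2, 4, 3, 6], total = 16
  t=3: active resources = [1, 2, 4, 3], total = 10
  t=4: active resources = [3, 1], total = 4
  t=5: active resources = [1], total = 1
  t=6: active resources = [1], total = 1
  t=7: active resources = [1], total = 1
Peak resource demand = 16

16


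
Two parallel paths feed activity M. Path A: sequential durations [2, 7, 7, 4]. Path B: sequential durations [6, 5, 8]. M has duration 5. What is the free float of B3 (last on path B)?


ES(B3) = sum of predecessors on chain B = 11
EF(B3) = ES + duration = 11 + 8 = 19
Successor of B3 is M. ES(M) = max(sum(A), sum(B)) = max(20, 19) = 20
Free float = ES(successor) - EF(current) = 20 - 19 = 1

1


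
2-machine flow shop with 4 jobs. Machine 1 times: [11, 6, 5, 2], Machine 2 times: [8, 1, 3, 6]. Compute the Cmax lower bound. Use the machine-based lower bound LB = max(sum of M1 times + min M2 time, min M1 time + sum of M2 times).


LB1 = sum(M1 times) + min(M2 times) = 24 + 1 = 25
LB2 = min(M1 times) + sum(M2 times) = 2 + 18 = 20
Lower bound = max(LB1, LB2) = max(25, 20) = 25

25


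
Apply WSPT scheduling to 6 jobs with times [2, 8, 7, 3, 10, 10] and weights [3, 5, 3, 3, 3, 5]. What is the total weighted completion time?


Compute p/w ratios and sort ascending (WSPT): [(2, 3), (3, 3), (8, 5), (10, 5), (7, 3), (10, 3)]
Compute weighted completion times:
  Job (p=2,w=3): C=2, w*C=3*2=6
  Job (p=3,w=3): C=5, w*C=3*5=15
  Job (p=8,w=5): C=13, w*C=5*13=65
  Job (p=10,w=5): C=23, w*C=5*23=115
  Job (p=7,w=3): C=30, w*C=3*30=90
  Job (p=10,w=3): C=40, w*C=3*40=120
Total weighted completion time = 411

411


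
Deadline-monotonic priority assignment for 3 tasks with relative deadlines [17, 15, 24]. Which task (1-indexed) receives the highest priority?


Sort tasks by relative deadline (ascending):
  Task 2: deadline = 15
  Task 1: deadline = 17
  Task 3: deadline = 24
Priority order (highest first): [2, 1, 3]
Highest priority task = 2

2


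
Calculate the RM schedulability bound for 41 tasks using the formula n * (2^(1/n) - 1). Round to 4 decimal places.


Compute 2^(1/41) = 1.0170497444
Subtract 1: 1.0170497444 - 1 = 0.0170497444
Multiply by n: 41 * 0.0170497444 = 0.6990395204
Round to 4 dp: 0.6990

0.6990


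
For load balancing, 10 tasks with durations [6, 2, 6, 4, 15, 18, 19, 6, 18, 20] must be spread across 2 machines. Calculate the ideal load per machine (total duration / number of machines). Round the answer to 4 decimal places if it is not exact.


Total processing time = 6 + 2 + 6 + 4 + 15 + 18 + 19 + 6 + 18 + 20 = 114
Number of machines = 2
Ideal balanced load = 114 / 2 = 57.0

57.0


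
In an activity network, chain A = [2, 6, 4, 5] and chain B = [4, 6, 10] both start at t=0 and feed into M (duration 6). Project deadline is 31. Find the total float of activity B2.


Forward pass: ES(B2) = sum of predecessors on chain B = 4
EF = ES + duration = 4 + 6 = 10
Backward pass: LF(M) = deadline = 31; LS(M) = 31 - 6 = 25
LF(B2) = LS(M) - sum(successors on chain B) = 25 - 10 = 15
LS = LF - duration = 15 - 6 = 9
Total float = LS - ES = 9 - 4 = 5

5


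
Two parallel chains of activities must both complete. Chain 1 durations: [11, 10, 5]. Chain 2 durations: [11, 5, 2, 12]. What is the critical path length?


Path A total = 11 + 10 + 5 = 26
Path B total = 11 + 5 + 2 + 12 = 30
Critical path = longest path = max(26, 30) = 30

30


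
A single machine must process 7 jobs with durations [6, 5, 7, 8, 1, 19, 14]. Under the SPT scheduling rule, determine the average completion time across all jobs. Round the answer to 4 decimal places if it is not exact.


Sort jobs by processing time (SPT order): [1, 5, 6, 7, 8, 14, 19]
Compute completion times sequentially:
  Job 1: processing = 1, completes at 1
  Job 2: processing = 5, completes at 6
  Job 3: processing = 6, completes at 12
  Job 4: processing = 7, completes at 19
  Job 5: processing = 8, completes at 27
  Job 6: processing = 14, completes at 41
  Job 7: processing = 19, completes at 60
Sum of completion times = 166
Average completion time = 166/7 = 23.7143

23.7143


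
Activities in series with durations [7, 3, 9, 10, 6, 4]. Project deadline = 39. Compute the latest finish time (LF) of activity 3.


LF(activity 3) = deadline - sum of successor durations
Successors: activities 4 through 6 with durations [10, 6, 4]
Sum of successor durations = 20
LF = 39 - 20 = 19

19


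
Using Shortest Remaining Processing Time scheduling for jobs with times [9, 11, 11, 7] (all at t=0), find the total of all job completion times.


Since all jobs arrive at t=0, SRPT equals SPT ordering.
SPT order: [7, 9, 11, 11]
Completion times:
  Job 1: p=7, C=7
  Job 2: p=9, C=16
  Job 3: p=11, C=27
  Job 4: p=11, C=38
Total completion time = 7 + 16 + 27 + 38 = 88

88


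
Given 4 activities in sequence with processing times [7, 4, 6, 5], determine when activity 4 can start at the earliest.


Activity 4 starts after activities 1 through 3 complete.
Predecessor durations: [7, 4, 6]
ES = 7 + 4 + 6 = 17

17


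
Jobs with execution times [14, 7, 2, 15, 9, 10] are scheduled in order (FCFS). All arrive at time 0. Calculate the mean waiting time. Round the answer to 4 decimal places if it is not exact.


FCFS order (as given): [14, 7, 2, 15, 9, 10]
Waiting times:
  Job 1: wait = 0
  Job 2: wait = 14
  Job 3: wait = 21
  Job 4: wait = 23
  Job 5: wait = 38
  Job 6: wait = 47
Sum of waiting times = 143
Average waiting time = 143/6 = 23.8333

23.8333


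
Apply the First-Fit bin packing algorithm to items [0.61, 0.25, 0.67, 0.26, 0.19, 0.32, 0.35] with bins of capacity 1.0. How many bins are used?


Place items sequentially using First-Fit:
  Item 0.61 -> new Bin 1
  Item 0.25 -> Bin 1 (now 0.86)
  Item 0.67 -> new Bin 2
  Item 0.26 -> Bin 2 (now 0.93)
  Item 0.19 -> new Bin 3
  Item 0.32 -> Bin 3 (now 0.51)
  Item 0.35 -> Bin 3 (now 0.86)
Total bins used = 3

3


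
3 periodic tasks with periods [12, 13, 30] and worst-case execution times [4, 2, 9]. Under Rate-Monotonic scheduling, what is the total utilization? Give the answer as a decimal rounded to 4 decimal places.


Compute individual utilizations (exact fractions):
  Task 1: C/T = 4/12 = 1/3 (approx. 0.3333)
  Task 2: C/T = 2/13 (approx. 0.1538)
  Task 3: C/T = 9/30 = 3/10 (approx. 0.3)
Total utilization U = 1/3 + 2/13 + 3/10 = 307/390
Rounded to 4 decimal places: U = 0.7872
RM (Liu & Layland) bound for 3 tasks = 0.779763; compare with U = 307/390 (approx. 0.787179)
bound < U <= 1, so the RM sufficient condition is not met (inconclusive; an exact test such as response-time analysis is needed).

0.7872


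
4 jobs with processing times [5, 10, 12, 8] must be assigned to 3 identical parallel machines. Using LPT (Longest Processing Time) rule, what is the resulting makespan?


Sort jobs in decreasing order (LPT): [12, 10, 8, 5]
Assign each job to the least loaded machine:
  Machine 1: jobs [12], load = 12
  Machine 2: jobs [10], load = 10
  Machine 3: jobs [8, 5], load = 13
Makespan = max load = 13

13


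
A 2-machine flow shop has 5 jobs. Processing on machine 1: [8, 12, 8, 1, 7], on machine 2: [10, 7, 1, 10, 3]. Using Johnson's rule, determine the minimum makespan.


Apply Johnson's rule:
  Group 1 (a <= b): [(4, 1, 10), (1, 8, 10)]
  Group 2 (a > b): [(2, 12, 7), (5, 7, 3), (3, 8, 1)]
Optimal job order: [4, 1, 2, 5, 3]
Schedule:
  Job 4: M1 done at 1, M2 done at 11
  Job 1: M1 done at 9, M2 done at 21
  Job 2: M1 done at 21, M2 done at 28
  Job 5: M1 done at 28, M2 done at 31
  Job 3: M1 done at 36, M2 done at 37
Makespan = 37

37


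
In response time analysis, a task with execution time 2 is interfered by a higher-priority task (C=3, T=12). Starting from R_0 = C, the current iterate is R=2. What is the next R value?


R_next = C + ceil(R_prev / T_hp) * C_hp
ceil(2 / 12) = ceil(0.1667) = 1
Interference = 1 * 3 = 3
R_next = 2 + 3 = 5

5


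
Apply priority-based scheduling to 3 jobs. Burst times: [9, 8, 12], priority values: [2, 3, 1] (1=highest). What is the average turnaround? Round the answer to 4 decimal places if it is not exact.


Sort by priority (ascending = highest first):
Order: [(1, 12), (2, 9), (3, 8)]
Completion times:
  Priority 1, burst=12, C=12
  Priority 2, burst=9, C=21
  Priority 3, burst=8, C=29
Average turnaround = 62/3 = 20.6667

20.6667


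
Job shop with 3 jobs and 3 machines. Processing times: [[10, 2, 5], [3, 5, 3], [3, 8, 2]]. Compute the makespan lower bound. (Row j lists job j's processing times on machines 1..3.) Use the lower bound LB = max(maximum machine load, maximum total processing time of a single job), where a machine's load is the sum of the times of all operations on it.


Machine loads:
  Machine 1: 10 + 3 + 3 = 16
  Machine 2: 2 + 5 + 8 = 15
  Machine 3: 5 + 3 + 2 = 10
Max machine load = 16
Job totals:
  Job 1: 17
  Job 2: 11
  Job 3: 13
Max job total = 17
Lower bound = max(16, 17) = 17

17


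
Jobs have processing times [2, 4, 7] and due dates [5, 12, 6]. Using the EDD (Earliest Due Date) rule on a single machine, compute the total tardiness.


Sort by due date (EDD order): [(2, 5), (7, 6), (4, 12)]
Compute completion times and tardiness:
  Job 1: p=2, d=5, C=2, tardiness=max(0,2-5)=0
  Job 2: p=7, d=6, C=9, tardiness=max(0,9-6)=3
  Job 3: p=4, d=12, C=13, tardiness=max(0,13-12)=1
Total tardiness = 4

4


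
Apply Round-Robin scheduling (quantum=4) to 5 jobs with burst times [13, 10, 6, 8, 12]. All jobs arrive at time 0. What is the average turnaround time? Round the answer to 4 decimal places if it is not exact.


Time quantum = 4
Execution trace:
  J1 runs 4 units, time = 4
  J2 runs 4 units, time = 8
  J3 runs 4 units, time = 12
  J4 runs 4 units, time = 16
  J5 runs 4 units, time = 20
  J1 runs 4 units, time = 24
  J2 runs 4 units, time = 28
  J3 runs 2 units, time = 30
  J4 runs 4 units, time = 34
  J5 runs 4 units, time = 38
  J1 runs 4 units, time = 42
  J2 runs 2 units, time = 44
  J5 runs 4 units, time = 48
  J1 runs 1 units, time = 49
Finish times: [49, 44, 30, 34, 48]
Average turnaround = 205/5 = 41.0

41.0


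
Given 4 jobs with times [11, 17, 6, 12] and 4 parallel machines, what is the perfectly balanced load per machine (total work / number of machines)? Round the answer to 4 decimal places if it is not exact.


Total processing time = 11 + 17 + 6 + 12 = 46
Number of machines = 4
Ideal balanced load = 46 / 4 = 11.5

11.5


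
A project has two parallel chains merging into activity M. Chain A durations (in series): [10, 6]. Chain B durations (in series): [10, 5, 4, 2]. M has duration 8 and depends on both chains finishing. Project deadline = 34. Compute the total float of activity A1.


Forward pass: ES(A1) = sum of predecessors on chain A = 0
EF = ES + duration = 0 + 10 = 10
Backward pass: LF(M) = deadline = 34; LS(M) = 34 - 8 = 26
LF(A1) = LS(M) - sum(successors on chain A) = 26 - 6 = 20
LS = LF - duration = 20 - 10 = 10
Total float = LS - ES = 10 - 0 = 10

10


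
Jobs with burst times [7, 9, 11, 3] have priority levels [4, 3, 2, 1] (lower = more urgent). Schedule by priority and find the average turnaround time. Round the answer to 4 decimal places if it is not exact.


Sort by priority (ascending = highest first):
Order: [(1, 3), (2, 11), (3, 9), (4, 7)]
Completion times:
  Priority 1, burst=3, C=3
  Priority 2, burst=11, C=14
  Priority 3, burst=9, C=23
  Priority 4, burst=7, C=30
Average turnaround = 70/4 = 17.5

17.5


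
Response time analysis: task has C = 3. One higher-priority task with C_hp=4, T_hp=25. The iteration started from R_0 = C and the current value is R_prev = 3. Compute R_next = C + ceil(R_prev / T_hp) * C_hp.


R_next = C + ceil(R_prev / T_hp) * C_hp
ceil(3 / 25) = ceil(0.12) = 1
Interference = 1 * 4 = 4
R_next = 3 + 4 = 7

7


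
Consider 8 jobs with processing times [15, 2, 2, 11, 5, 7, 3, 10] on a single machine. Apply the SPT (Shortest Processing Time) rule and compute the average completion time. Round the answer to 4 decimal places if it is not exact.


Sort jobs by processing time (SPT order): [2, 2, 3, 5, 7, 10, 11, 15]
Compute completion times sequentially:
  Job 1: processing = 2, completes at 2
  Job 2: processing = 2, completes at 4
  Job 3: processing = 3, completes at 7
  Job 4: processing = 5, completes at 12
  Job 5: processing = 7, completes at 19
  Job 6: processing = 10, completes at 29
  Job 7: processing = 11, completes at 40
  Job 8: processing = 15, completes at 55
Sum of completion times = 168
Average completion time = 168/8 = 21.0

21.0


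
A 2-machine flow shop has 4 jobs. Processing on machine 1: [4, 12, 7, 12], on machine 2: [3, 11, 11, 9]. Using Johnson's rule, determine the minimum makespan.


Apply Johnson's rule:
  Group 1 (a <= b): [(3, 7, 11)]
  Group 2 (a > b): [(2, 12, 11), (4, 12, 9), (1, 4, 3)]
Optimal job order: [3, 2, 4, 1]
Schedule:
  Job 3: M1 done at 7, M2 done at 18
  Job 2: M1 done at 19, M2 done at 30
  Job 4: M1 done at 31, M2 done at 40
  Job 1: M1 done at 35, M2 done at 43
Makespan = 43

43


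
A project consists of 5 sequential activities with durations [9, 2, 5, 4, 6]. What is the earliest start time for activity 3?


Activity 3 starts after activities 1 through 2 complete.
Predecessor durations: [9, 2]
ES = 9 + 2 = 11

11


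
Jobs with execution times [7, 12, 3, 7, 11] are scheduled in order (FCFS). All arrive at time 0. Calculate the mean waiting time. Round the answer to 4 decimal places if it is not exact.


FCFS order (as given): [7, 12, 3, 7, 11]
Waiting times:
  Job 1: wait = 0
  Job 2: wait = 7
  Job 3: wait = 19
  Job 4: wait = 22
  Job 5: wait = 29
Sum of waiting times = 77
Average waiting time = 77/5 = 15.4

15.4


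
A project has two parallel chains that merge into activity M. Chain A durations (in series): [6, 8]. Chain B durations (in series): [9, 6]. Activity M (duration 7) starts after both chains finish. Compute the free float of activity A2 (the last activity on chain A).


ES(A2) = sum of predecessors on chain A = 6
EF(A2) = ES + duration = 6 + 8 = 14
Successor of A2 is M. ES(M) = max(sum(A), sum(B)) = max(14, 15) = 15
Free float = ES(successor) - EF(current) = 15 - 14 = 1

1


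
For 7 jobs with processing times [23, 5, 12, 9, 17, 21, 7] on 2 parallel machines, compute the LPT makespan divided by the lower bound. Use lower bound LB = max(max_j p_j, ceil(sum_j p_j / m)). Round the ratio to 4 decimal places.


LPT order: [23, 21, 17, 12, 9, 7, 5]
Machine loads after assignment: [49, 45]
LPT makespan = 49
Lower bound = max(max_job, ceil(total/2)) = max(23, 47) = 47
Ratio = 49 / 47 = 1.0426

1.0426


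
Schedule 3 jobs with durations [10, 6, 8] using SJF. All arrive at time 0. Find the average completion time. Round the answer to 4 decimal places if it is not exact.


SJF order (ascending): [6, 8, 10]
Completion times:
  Job 1: burst=6, C=6
  Job 2: burst=8, C=14
  Job 3: burst=10, C=24
Average completion = 44/3 = 14.6667

14.6667


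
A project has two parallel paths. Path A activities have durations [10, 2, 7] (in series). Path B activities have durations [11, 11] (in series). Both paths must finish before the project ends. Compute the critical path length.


Path A total = 10 + 2 + 7 = 19
Path B total = 11 + 11 = 22
Critical path = longest path = max(19, 22) = 22

22


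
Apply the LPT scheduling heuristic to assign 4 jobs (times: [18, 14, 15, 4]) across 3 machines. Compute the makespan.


Sort jobs in decreasing order (LPT): [18, 15, 14, 4]
Assign each job to the least loaded machine:
  Machine 1: jobs [18], load = 18
  Machine 2: jobs [15], load = 15
  Machine 3: jobs [14, 4], load = 18
Makespan = max load = 18

18


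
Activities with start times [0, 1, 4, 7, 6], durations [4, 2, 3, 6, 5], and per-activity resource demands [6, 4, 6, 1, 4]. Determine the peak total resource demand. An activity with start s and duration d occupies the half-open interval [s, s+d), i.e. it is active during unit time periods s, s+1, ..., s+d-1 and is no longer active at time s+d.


Each activity i is active on [start_i, start_i + duration_i).
Compute total resource usage per time slot:
  t=0: active resources = [6], total = 6
  t=1: active resources = [6, 4], total = 10
  t=2: active resources = [6, 4], total = 10
  t=3: active resources = [6], total = 6
  t=4: active resources = [6], total = 6
  t=5: active resources = [6], total = 6
  t=6: active resources = [6, 4], total = 10
  t=7: active resources = [1, 4], total = 5
  t=8: active resources = [1, 4], total = 5
  t=9: active resources = [1, 4], total = 5
  t=10: active resources = [1, 4], total = 5
  t=11: active resources = [1], total = 1
  t=12: active resources = [1], total = 1
Peak resource demand = 10

10


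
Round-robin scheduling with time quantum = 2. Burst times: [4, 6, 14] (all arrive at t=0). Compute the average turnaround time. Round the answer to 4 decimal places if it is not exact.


Time quantum = 2
Execution trace:
  J1 runs 2 units, time = 2
  J2 runs 2 units, time = 4
  J3 runs 2 units, time = 6
  J1 runs 2 units, time = 8
  J2 runs 2 units, time = 10
  J3 runs 2 units, time = 12
  J2 runs 2 units, time = 14
  J3 runs 2 units, time = 16
  J3 runs 2 units, time = 18
  J3 runs 2 units, time = 20
  J3 runs 2 units, time = 22
  J3 runs 2 units, time = 24
Finish times: [8, 14, 24]
Average turnaround = 46/3 = 15.3333

15.3333


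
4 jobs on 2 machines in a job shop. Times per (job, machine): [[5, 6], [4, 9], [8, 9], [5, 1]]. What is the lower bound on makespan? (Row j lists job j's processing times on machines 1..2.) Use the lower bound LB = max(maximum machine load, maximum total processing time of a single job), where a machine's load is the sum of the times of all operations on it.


Machine loads:
  Machine 1: 5 + 4 + 8 + 5 = 22
  Machine 2: 6 + 9 + 9 + 1 = 25
Max machine load = 25
Job totals:
  Job 1: 11
  Job 2: 13
  Job 3: 17
  Job 4: 6
Max job total = 17
Lower bound = max(25, 17) = 25

25


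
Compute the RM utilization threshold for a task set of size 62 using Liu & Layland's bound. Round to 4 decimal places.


Compute 2^(1/62) = 1.0112425207
Subtract 1: 1.0112425207 - 1 = 0.0112425207
Multiply by n: 62 * 0.0112425207 = 0.6970362834
Round to 4 dp: 0.6970

0.6970


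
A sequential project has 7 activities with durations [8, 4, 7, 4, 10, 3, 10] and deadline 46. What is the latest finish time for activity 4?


LF(activity 4) = deadline - sum of successor durations
Successors: activities 5 through 7 with durations [10, 3, 10]
Sum of successor durations = 23
LF = 46 - 23 = 23

23


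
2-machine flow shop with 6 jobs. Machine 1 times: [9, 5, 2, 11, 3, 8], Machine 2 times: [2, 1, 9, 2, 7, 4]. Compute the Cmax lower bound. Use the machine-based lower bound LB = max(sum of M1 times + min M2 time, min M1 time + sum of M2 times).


LB1 = sum(M1 times) + min(M2 times) = 38 + 1 = 39
LB2 = min(M1 times) + sum(M2 times) = 2 + 25 = 27
Lower bound = max(LB1, LB2) = max(39, 27) = 39

39


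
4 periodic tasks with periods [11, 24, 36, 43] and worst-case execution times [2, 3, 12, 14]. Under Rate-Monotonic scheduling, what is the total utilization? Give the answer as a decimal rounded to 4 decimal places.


Compute individual utilizations (exact fractions):
  Task 1: C/T = 2/11 (approx. 0.1818)
  Task 2: C/T = 3/24 = 1/8 (approx. 0.125)
  Task 3: C/T = 12/36 = 1/3 (approx. 0.3333)
  Task 4: C/T = 14/43 (approx. 0.3256)
Total utilization U = 2/11 + 1/8 + 1/3 + 14/43 = 10963/11352
Rounded to 4 decimal places: U = 0.9657
RM (Liu & Layland) bound for 4 tasks = 0.756828; compare with U = 10963/11352 (approx. 0.965733)
bound < U <= 1, so the RM sufficient condition is not met (inconclusive; an exact test such as response-time analysis is needed).

0.9657


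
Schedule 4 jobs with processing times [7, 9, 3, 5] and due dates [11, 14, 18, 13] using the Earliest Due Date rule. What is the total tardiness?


Sort by due date (EDD order): [(7, 11), (5, 13), (9, 14), (3, 18)]
Compute completion times and tardiness:
  Job 1: p=7, d=11, C=7, tardiness=max(0,7-11)=0
  Job 2: p=5, d=13, C=12, tardiness=max(0,12-13)=0
  Job 3: p=9, d=14, C=21, tardiness=max(0,21-14)=7
  Job 4: p=3, d=18, C=24, tardiness=max(0,24-18)=6
Total tardiness = 13

13


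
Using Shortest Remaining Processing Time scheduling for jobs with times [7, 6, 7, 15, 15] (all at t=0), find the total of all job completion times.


Since all jobs arrive at t=0, SRPT equals SPT ordering.
SPT order: [6, 7, 7, 15, 15]
Completion times:
  Job 1: p=6, C=6
  Job 2: p=7, C=13
  Job 3: p=7, C=20
  Job 4: p=15, C=35
  Job 5: p=15, C=50
Total completion time = 6 + 13 + 20 + 35 + 50 = 124

124


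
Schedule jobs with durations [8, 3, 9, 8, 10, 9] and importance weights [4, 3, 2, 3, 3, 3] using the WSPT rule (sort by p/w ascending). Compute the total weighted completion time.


Compute p/w ratios and sort ascending (WSPT): [(3, 3), (8, 4), (8, 3), (9, 3), (10, 3), (9, 2)]
Compute weighted completion times:
  Job (p=3,w=3): C=3, w*C=3*3=9
  Job (p=8,w=4): C=11, w*C=4*11=44
  Job (p=8,w=3): C=19, w*C=3*19=57
  Job (p=9,w=3): C=28, w*C=3*28=84
  Job (p=10,w=3): C=38, w*C=3*38=114
  Job (p=9,w=2): C=47, w*C=2*47=94
Total weighted completion time = 402

402


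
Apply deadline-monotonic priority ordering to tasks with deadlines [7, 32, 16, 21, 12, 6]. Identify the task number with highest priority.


Sort tasks by relative deadline (ascending):
  Task 6: deadline = 6
  Task 1: deadline = 7
  Task 5: deadline = 12
  Task 3: deadline = 16
  Task 4: deadline = 21
  Task 2: deadline = 32
Priority order (highest first): [6, 1, 5, 3, 4, 2]
Highest priority task = 6

6


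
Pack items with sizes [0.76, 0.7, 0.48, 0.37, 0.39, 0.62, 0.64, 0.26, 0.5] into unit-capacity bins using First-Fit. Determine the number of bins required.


Place items sequentially using First-Fit:
  Item 0.76 -> new Bin 1
  Item 0.7 -> new Bin 2
  Item 0.48 -> new Bin 3
  Item 0.37 -> Bin 3 (now 0.85)
  Item 0.39 -> new Bin 4
  Item 0.62 -> new Bin 5
  Item 0.64 -> new Bin 6
  Item 0.26 -> Bin 2 (now 0.96)
  Item 0.5 -> Bin 4 (now 0.89)
Total bins used = 6

6


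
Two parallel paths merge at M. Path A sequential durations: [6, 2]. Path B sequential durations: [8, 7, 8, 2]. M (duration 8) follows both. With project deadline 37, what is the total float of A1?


Forward pass: ES(A1) = sum of predecessors on chain A = 0
EF = ES + duration = 0 + 6 = 6
Backward pass: LF(M) = deadline = 37; LS(M) = 37 - 8 = 29
LF(A1) = LS(M) - sum(successors on chain A) = 29 - 2 = 27
LS = LF - duration = 27 - 6 = 21
Total float = LS - ES = 21 - 0 = 21

21


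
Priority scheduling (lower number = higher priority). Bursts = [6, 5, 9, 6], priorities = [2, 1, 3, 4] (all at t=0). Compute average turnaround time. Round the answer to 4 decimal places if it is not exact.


Sort by priority (ascending = highest first):
Order: [(1, 5), (2, 6), (3, 9), (4, 6)]
Completion times:
  Priority 1, burst=5, C=5
  Priority 2, burst=6, C=11
  Priority 3, burst=9, C=20
  Priority 4, burst=6, C=26
Average turnaround = 62/4 = 15.5

15.5


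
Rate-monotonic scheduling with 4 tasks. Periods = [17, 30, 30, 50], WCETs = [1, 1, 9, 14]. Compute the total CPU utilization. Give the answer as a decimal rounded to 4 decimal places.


Compute individual utilizations (exact fractions):
  Task 1: C/T = 1/17 (approx. 0.0588)
  Task 2: C/T = 1/30 (approx. 0.0333)
  Task 3: C/T = 9/30 = 3/10 (approx. 0.3)
  Task 4: C/T = 14/50 = 7/25 (approx. 0.28)
Total utilization U = 1/17 + 1/30 + 3/10 + 7/25 = 857/1275
Rounded to 4 decimal places: U = 0.6722
RM (Liu & Layland) bound for 4 tasks = 0.756828; compare with U = 857/1275 (approx. 0.672157)
U <= bound, so schedulable by RM sufficient condition.

0.6722


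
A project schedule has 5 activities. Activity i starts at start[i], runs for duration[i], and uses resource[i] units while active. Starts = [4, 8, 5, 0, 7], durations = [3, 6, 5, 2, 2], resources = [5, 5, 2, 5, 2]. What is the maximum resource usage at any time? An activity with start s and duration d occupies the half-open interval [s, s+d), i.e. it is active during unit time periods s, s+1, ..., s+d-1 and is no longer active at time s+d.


Each activity i is active on [start_i, start_i + duration_i).
Compute total resource usage per time slot:
  t=0: active resources = [5], total = 5
  t=1: active resources = [5], total = 5
  t=2: active resources = [], total = 0
  t=3: active resources = [], total = 0
  t=4: active resources = [5], total = 5
  t=5: active resources = [5, 2], total = 7
  t=6: active resources = [5, 2], total = 7
  t=7: active resources = [2, 2], total = 4
  t=8: active resources = [5, 2, 2], total = 9
  t=9: active resources = [5, 2], total = 7
  t=10: active resources = [5], total = 5
  t=11: active resources = [5], total = 5
  t=12: active resources = [5], total = 5
  t=13: active resources = [5], total = 5
Peak resource demand = 9

9


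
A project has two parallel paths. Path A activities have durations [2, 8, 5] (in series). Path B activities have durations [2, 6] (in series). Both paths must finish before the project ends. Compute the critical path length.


Path A total = 2 + 8 + 5 = 15
Path B total = 2 + 6 = 8
Critical path = longest path = max(15, 8) = 15

15


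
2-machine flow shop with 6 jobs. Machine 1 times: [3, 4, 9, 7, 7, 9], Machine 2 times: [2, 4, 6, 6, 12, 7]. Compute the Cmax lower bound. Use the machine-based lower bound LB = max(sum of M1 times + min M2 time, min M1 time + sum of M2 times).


LB1 = sum(M1 times) + min(M2 times) = 39 + 2 = 41
LB2 = min(M1 times) + sum(M2 times) = 3 + 37 = 40
Lower bound = max(LB1, LB2) = max(41, 40) = 41

41


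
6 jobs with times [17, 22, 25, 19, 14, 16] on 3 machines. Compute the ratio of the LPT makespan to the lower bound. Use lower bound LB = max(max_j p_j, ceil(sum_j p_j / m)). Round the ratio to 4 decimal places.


LPT order: [25, 22, 19, 17, 16, 14]
Machine loads after assignment: [39, 38, 36]
LPT makespan = 39
Lower bound = max(max_job, ceil(total/3)) = max(25, 38) = 38
Ratio = 39 / 38 = 1.0263

1.0263


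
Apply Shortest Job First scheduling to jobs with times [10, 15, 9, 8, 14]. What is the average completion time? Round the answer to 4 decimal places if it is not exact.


SJF order (ascending): [8, 9, 10, 14, 15]
Completion times:
  Job 1: burst=8, C=8
  Job 2: burst=9, C=17
  Job 3: burst=10, C=27
  Job 4: burst=14, C=41
  Job 5: burst=15, C=56
Average completion = 149/5 = 29.8

29.8


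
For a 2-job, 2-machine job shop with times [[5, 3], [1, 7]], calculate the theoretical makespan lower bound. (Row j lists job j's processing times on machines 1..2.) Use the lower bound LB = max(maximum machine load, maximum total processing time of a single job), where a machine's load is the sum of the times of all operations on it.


Machine loads:
  Machine 1: 5 + 1 = 6
  Machine 2: 3 + 7 = 10
Max machine load = 10
Job totals:
  Job 1: 8
  Job 2: 8
Max job total = 8
Lower bound = max(10, 8) = 10

10


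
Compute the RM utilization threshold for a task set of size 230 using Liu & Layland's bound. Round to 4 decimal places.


Compute 2^(1/230) = 1.0030182291
Subtract 1: 1.0030182291 - 1 = 0.0030182291
Multiply by n: 230 * 0.0030182291 = 0.6941926930
Round to 4 dp: 0.6942

0.6942


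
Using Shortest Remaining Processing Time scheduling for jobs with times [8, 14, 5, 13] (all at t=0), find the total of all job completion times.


Since all jobs arrive at t=0, SRPT equals SPT ordering.
SPT order: [5, 8, 13, 14]
Completion times:
  Job 1: p=5, C=5
  Job 2: p=8, C=13
  Job 3: p=13, C=26
  Job 4: p=14, C=40
Total completion time = 5 + 13 + 26 + 40 = 84

84


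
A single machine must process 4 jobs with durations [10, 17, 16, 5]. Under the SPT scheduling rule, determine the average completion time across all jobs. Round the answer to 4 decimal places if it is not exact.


Sort jobs by processing time (SPT order): [5, 10, 16, 17]
Compute completion times sequentially:
  Job 1: processing = 5, completes at 5
  Job 2: processing = 10, completes at 15
  Job 3: processing = 16, completes at 31
  Job 4: processing = 17, completes at 48
Sum of completion times = 99
Average completion time = 99/4 = 24.75

24.75
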